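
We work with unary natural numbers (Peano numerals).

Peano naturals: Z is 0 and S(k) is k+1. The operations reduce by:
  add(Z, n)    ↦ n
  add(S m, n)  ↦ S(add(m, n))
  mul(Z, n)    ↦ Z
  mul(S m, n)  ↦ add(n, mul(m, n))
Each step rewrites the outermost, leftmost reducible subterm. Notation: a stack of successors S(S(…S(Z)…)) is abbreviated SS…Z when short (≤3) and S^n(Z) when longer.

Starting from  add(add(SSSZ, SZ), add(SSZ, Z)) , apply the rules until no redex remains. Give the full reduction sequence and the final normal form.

  start: add(add(SSSZ, SZ), add(SSZ, Z))
  →1  add(S(add(SSZ, SZ)), add(SSZ, Z))
  →2  S(add(add(SSZ, SZ), add(SSZ, Z)))
  →3  S(add(S(add(SZ, SZ)), add(SSZ, Z)))
  →4  S(S(add(add(SZ, SZ), add(SSZ, Z))))
  →5  S(S(add(S(add(Z, SZ)), add(SSZ, Z))))
  →6  S(S(S(add(add(Z, SZ), add(SSZ, Z)))))
  →7  S(S(S(add(SZ, add(SSZ, Z)))))
  →8  S(S(S(S(add(Z, add(SSZ, Z))))))
  →9  S(S(S(S(add(SSZ, Z)))))
  →10  S(S(S(S(S(add(SZ, Z))))))
  →11  S(S(S(S(S(S(add(Z, Z)))))))
  →12  S^6(Z)

Answer: normal form = S^6(Z)  (in 12 steps)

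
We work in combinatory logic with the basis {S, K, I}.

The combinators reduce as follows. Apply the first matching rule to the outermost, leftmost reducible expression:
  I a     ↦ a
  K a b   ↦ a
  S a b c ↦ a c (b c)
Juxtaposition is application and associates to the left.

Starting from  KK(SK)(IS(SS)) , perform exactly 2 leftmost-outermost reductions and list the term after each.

  start: KK(SK)(IS(SS))
  →1  K(IS(SS))
  →2  K(S(SS))

Answer: after 2 steps: K(S(SS))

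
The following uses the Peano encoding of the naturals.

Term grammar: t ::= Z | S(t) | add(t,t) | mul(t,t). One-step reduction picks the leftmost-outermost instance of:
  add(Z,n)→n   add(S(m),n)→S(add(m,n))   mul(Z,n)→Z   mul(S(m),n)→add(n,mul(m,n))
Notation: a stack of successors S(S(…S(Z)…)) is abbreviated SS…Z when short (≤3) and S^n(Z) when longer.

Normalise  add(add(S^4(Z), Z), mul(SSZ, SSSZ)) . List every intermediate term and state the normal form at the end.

Answer: normal form = S^10(Z)  (in 21 steps)

Working:
  start: add(add(S^4(Z), Z), mul(SSZ, SSSZ))
  [1] add(S(add(SSSZ, Z)), mul(SSZ, SSSZ))
  [2] S(add(add(SSSZ, Z), mul(SSZ, SSSZ)))
  [3] S(add(S(add(SSZ, Z)), mul(SSZ, SSSZ)))
  [4] S(S(add(add(SSZ, Z), mul(SSZ, SSSZ))))
  [5] S(S(add(S(add(SZ, Z)), mul(SSZ, SSSZ))))
  [6] S(S(S(add(add(SZ, Z), mul(SSZ, SSSZ)))))
  [7] S(S(S(add(S(add(Z, Z)), mul(SSZ, SSSZ)))))
  [8] S(S(S(S(add(add(Z, Z), mul(SSZ, SSSZ))))))
  [9] S(S(S(S(add(Z, mul(SSZ, SSSZ))))))
  [10] S(S(S(S(mul(SSZ, SSSZ)))))
  [11] S(S(S(S(add(SSSZ, mul(SZ, SSSZ))))))
  [12] S(S(S(S(S(add(SSZ, mul(SZ, SSSZ)))))))
  [13] S(S(S(S(S(S(add(SZ, mul(SZ, SSSZ))))))))
  [14] S(S(S(S(S(S(S(add(Z, mul(SZ, SSSZ)))))))))
  [15] S(S(S(S(S(S(S(mul(SZ, SSSZ))))))))
  [16] S(S(S(S(S(S(S(add(SSSZ, mul(Z, SSSZ)))))))))
  [17] S(S(S(S(S(S(S(S(add(SSZ, mul(Z, SSSZ))))))))))
  [18] S(S(S(S(S(S(S(S(S(add(SZ, mul(Z, SSSZ)))))))))))
  [19] S(S(S(S(S(S(S(S(S(S(add(Z, mul(Z, SSSZ))))))))))))
  [20] S(S(S(S(S(S(S(S(S(S(mul(Z, SSSZ)))))))))))
  [21] S^10(Z)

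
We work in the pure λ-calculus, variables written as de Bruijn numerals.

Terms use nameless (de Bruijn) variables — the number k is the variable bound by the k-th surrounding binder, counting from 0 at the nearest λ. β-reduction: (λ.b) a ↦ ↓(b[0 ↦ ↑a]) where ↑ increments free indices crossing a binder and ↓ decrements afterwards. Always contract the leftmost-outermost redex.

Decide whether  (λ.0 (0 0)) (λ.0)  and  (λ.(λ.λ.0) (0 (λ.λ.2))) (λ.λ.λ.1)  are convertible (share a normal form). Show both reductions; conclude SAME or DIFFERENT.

Answer: SAME — A ⇓ λ.0, B ⇓ λ.0

Derivation:
Term A:
  start: (λ.0 (0 0)) (λ.0)
  step 1: (λ.0) ((λ.0) (λ.0))
  step 2: (λ.0) (λ.0)
  step 3: λ.0

Term B:
  start: (λ.(λ.λ.0) (0 (λ.λ.2))) (λ.λ.λ.1)
  step 1: (λ.λ.0) ((λ.λ.λ.1) (λ.λ.λ.λ.λ.1))
  step 2: λ.0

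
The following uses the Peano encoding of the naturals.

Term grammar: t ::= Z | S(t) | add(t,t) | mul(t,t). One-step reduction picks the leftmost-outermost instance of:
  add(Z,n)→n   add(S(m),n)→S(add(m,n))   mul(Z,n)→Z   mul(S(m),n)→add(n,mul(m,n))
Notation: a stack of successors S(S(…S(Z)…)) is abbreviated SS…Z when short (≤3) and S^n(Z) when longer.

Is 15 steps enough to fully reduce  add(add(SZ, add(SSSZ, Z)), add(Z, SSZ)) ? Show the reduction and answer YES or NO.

  start: add(add(SZ, add(SSSZ, Z)), add(Z, SSZ))
  [1] add(S(add(Z, add(SSSZ, Z))), add(Z, SSZ))
  [2] S(add(add(Z, add(SSSZ, Z)), add(Z, SSZ)))
  [3] S(add(add(SSSZ, Z), add(Z, SSZ)))
  [4] S(add(S(add(SSZ, Z)), add(Z, SSZ)))
  [5] S(S(add(add(SSZ, Z), add(Z, SSZ))))
  [6] S(S(add(S(add(SZ, Z)), add(Z, SSZ))))
  [7] S(S(S(add(add(SZ, Z), add(Z, SSZ)))))
  [8] S(S(S(add(S(add(Z, Z)), add(Z, SSZ)))))
  [9] S(S(S(S(add(add(Z, Z), add(Z, SSZ))))))
  [10] S(S(S(S(add(Z, add(Z, SSZ))))))
  [11] S(S(S(S(add(Z, SSZ)))))
  [12] S^6(Z)

Answer: YES — reaches normal form S^6(Z) in 12 ≤ 15 steps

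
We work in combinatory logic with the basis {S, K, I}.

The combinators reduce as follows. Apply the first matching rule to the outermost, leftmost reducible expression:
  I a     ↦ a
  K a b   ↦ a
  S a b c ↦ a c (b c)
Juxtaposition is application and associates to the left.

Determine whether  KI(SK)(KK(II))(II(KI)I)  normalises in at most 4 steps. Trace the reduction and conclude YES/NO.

Answer: NO — after 4 steps the term is K(I(KI)I), not yet normal

Derivation:
  start: KI(SK)(KK(II))(II(KI)I)
  →1  I(KK(II))(II(KI)I)
  →2  KK(II)(II(KI)I)
  →3  K(II(KI)I)
  →4  K(I(KI)I)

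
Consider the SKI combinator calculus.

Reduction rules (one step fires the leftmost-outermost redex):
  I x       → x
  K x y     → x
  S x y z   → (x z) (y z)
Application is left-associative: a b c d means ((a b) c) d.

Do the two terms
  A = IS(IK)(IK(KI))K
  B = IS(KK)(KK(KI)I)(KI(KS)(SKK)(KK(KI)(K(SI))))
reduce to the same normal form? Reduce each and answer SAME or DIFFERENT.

Answer: DIFFERENT — A ⇓ K, B ⇓ KI

Derivation:
Term A:
  start: IS(IK)(IK(KI))K
  [1] S(IK)(IK(KI))K
  [2] IKK(IK(KI)K)
  [3] KK(IK(KI)K)
  [4] K

Term B:
  start: IS(KK)(KK(KI)I)(KI(KS)(SKK)(KK(KI)(K(SI))))
  [1] S(KK)(KK(KI)I)(KI(KS)(SKK)(KK(KI)(K(SI))))
  [2] KK(KI(KS)(SKK)(KK(KI)(K(SI))))(KK(KI)I(KI(KS)(SKK)(KK(KI)(K(SI)))))
  [3] K(KK(KI)I(KI(KS)(SKK)(KK(KI)(K(SI)))))
  [4] K(KI(KI(KS)(SKK)(KK(KI)(K(SI)))))
  [5] KI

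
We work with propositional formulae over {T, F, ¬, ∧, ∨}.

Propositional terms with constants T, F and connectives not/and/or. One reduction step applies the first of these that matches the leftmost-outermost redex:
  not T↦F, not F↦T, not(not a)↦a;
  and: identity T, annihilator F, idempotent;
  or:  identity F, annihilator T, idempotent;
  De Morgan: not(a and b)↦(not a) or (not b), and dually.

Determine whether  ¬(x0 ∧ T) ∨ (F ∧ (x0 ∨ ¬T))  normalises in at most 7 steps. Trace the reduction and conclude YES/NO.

  start: ¬(x0 ∧ T) ∨ (F ∧ (x0 ∨ ¬T))
  step 1: (¬x0 ∨ ¬T) ∨ (F ∧ (x0 ∨ ¬T))
  step 2: (¬x0 ∨ F) ∨ (F ∧ (x0 ∨ ¬T))
  step 3: ¬x0 ∨ (F ∧ (x0 ∨ ¬T))
  step 4: ¬x0 ∨ F
  step 5: ¬x0

Answer: YES — reaches normal form ¬x0 in 5 ≤ 7 steps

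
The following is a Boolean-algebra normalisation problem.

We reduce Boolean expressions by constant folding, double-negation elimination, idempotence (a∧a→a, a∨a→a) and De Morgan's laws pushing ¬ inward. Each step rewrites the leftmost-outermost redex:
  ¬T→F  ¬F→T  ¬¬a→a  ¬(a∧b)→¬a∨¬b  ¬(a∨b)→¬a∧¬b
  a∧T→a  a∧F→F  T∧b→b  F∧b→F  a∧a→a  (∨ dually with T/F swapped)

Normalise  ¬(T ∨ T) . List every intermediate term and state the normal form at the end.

Answer: normal form = F  (in 3 steps)

Reduction:
  start: ¬(T ∨ T)
  [1] ¬T ∧ ¬T
  [2] ¬T
  [3] F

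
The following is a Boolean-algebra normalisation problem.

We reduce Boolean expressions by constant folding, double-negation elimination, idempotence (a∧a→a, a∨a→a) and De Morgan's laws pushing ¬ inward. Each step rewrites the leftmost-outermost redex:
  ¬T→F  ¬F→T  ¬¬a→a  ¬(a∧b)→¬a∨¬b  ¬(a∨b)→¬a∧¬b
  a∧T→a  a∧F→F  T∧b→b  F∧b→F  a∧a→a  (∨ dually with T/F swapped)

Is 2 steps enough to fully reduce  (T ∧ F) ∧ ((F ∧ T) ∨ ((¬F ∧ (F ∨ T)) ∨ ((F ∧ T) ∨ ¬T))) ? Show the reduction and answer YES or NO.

  start: (T ∧ F) ∧ ((F ∧ T) ∨ ((¬F ∧ (F ∨ T)) ∨ ((F ∧ T) ∨ ¬T)))
  →1  F ∧ ((F ∧ T) ∨ ((¬F ∧ (F ∨ T)) ∨ ((F ∧ T) ∨ ¬T)))
  →2  F

Answer: YES — reaches normal form F in 2 ≤ 2 steps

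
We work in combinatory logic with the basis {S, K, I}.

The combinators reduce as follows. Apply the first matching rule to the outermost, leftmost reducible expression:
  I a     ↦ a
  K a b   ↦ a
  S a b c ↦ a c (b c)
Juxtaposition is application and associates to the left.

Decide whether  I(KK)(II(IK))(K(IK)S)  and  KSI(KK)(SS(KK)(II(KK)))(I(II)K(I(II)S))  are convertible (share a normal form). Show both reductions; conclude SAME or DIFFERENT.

Answer: DIFFERENT — A ⇓ KK, B ⇓ K(K(K(KS)))

Working:
Term A:
  start: I(KK)(II(IK))(K(IK)S)
  →1  KK(II(IK))(K(IK)S)
  →2  K(K(IK)S)
  →3  K(IK)
  →4  KK

Term B:
  start: KSI(KK)(SS(KK)(II(KK)))(I(II)K(I(II)S))
  →1  S(KK)(SS(KK)(II(KK)))(I(II)K(I(II)S))
  →2  KK(I(II)K(I(II)S))(SS(KK)(II(KK))(I(II)K(I(II)S)))
  →3  K(SS(KK)(II(KK))(I(II)K(I(II)S)))
  →4  K(S(II(KK))(KK(II(KK)))(I(II)K(I(II)S)))
  →5  K(II(KK)(I(II)K(I(II)S))(KK(II(KK))(I(II)K(I(II)S))))
  →6  K(I(KK)(I(II)K(I(II)S))(KK(II(KK))(I(II)K(I(II)S))))
  →7  K(KK(I(II)K(I(II)S))(KK(II(KK))(I(II)K(I(II)S))))
  →8  K(K(KK(II(KK))(I(II)K(I(II)S))))
  →9  K(K(K(I(II)K(I(II)S))))
  →10  K(K(K(IIK(I(II)S))))
  →11  K(K(K(IK(I(II)S))))
  →12  K(K(K(K(I(II)S))))
  →13  K(K(K(K(IIS))))
  →14  K(K(K(K(IS))))
  →15  K(K(K(KS)))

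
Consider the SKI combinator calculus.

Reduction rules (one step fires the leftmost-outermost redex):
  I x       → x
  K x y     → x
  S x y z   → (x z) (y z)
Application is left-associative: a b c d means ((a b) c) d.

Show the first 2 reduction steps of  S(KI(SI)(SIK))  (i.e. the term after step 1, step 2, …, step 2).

  start: S(KI(SI)(SIK))
  [1] S(I(SIK))
  [2] S(SIK)

Answer: after 2 steps: S(SIK)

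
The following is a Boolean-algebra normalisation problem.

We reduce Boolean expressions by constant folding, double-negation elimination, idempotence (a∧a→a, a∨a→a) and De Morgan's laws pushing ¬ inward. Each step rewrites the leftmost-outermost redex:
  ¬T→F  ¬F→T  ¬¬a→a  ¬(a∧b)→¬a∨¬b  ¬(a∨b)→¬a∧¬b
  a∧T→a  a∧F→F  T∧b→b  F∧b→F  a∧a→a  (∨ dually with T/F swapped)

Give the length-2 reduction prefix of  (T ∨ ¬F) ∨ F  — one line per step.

Answer: after 2 steps: T

Reduction:
  start: (T ∨ ¬F) ∨ F
  step 1: T ∨ ¬F
  step 2: T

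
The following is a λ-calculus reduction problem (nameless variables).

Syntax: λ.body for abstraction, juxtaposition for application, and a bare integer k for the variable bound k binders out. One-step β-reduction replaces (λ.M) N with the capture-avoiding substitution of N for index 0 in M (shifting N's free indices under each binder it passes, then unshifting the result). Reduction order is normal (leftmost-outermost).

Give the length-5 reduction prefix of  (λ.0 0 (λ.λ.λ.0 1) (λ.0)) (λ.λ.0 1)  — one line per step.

  start: (λ.0 0 (λ.λ.λ.0 1) (λ.0)) (λ.λ.0 1)
  →1  (λ.λ.0 1) (λ.λ.0 1) (λ.λ.λ.0 1) (λ.0)
  →2  (λ.0 (λ.λ.0 1)) (λ.λ.λ.0 1) (λ.0)
  →3  (λ.λ.λ.0 1) (λ.λ.0 1) (λ.0)
  →4  (λ.λ.0 1) (λ.0)
  →5  λ.0 (λ.0)

Answer: after 5 steps: λ.0 (λ.0)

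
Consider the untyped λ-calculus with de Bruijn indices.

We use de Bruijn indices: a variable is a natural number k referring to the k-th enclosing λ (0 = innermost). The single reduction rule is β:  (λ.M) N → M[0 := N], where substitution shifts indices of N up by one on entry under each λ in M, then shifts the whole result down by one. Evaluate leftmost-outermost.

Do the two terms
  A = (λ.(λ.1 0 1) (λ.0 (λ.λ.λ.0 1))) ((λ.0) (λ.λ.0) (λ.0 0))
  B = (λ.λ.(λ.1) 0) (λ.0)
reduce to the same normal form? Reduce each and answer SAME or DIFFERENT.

Answer: DIFFERENT — A ⇓ λ.λ.λ.0 1, B ⇓ λ.0

Reduction:
Term A:
  start: (λ.(λ.1 0 1) (λ.0 (λ.λ.λ.0 1))) ((λ.0) (λ.λ.0) (λ.0 0))
  [1] (λ.(λ.0) (λ.λ.0) (λ.0 0) 0 ((λ.0) (λ.λ.0) (λ.0 0))) (λ.0 (λ.λ.λ.0 1))
  [2] (λ.0) (λ.λ.0) (λ.0 0) (λ.0 (λ.λ.λ.0 1)) ((λ.0) (λ.λ.0) (λ.0 0))
  [3] (λ.λ.0) (λ.0 0) (λ.0 (λ.λ.λ.0 1)) ((λ.0) (λ.λ.0) (λ.0 0))
  [4] (λ.0) (λ.0 (λ.λ.λ.0 1)) ((λ.0) (λ.λ.0) (λ.0 0))
  [5] (λ.0 (λ.λ.λ.0 1)) ((λ.0) (λ.λ.0) (λ.0 0))
  [6] (λ.0) (λ.λ.0) (λ.0 0) (λ.λ.λ.0 1)
  [7] (λ.λ.0) (λ.0 0) (λ.λ.λ.0 1)
  [8] (λ.0) (λ.λ.λ.0 1)
  [9] λ.λ.λ.0 1

Term B:
  start: (λ.λ.(λ.1) 0) (λ.0)
  [1] λ.(λ.1) 0
  [2] λ.0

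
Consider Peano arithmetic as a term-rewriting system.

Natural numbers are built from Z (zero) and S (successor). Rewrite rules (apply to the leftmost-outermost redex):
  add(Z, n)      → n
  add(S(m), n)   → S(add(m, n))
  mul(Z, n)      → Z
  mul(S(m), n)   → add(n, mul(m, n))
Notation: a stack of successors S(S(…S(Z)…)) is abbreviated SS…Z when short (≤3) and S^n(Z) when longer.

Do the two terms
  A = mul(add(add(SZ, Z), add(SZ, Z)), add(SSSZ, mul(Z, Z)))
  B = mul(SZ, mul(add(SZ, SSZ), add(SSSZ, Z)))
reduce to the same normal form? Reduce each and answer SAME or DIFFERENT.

Answer: DIFFERENT — A ⇓ S^6(Z), B ⇓ S^9(Z)

Reduction:
Term A:
  start: mul(add(add(SZ, Z), add(SZ, Z)), add(SSSZ, mul(Z, Z)))
  step 1: mul(add(S(add(Z, Z)), add(SZ, Z)), add(SSSZ, mul(Z, Z)))
  step 2: mul(S(add(add(Z, Z), add(SZ, Z))), add(SSSZ, mul(Z, Z)))
  step 3: add(add(SSSZ, mul(Z, Z)), mul(add(add(Z, Z), add(SZ, Z)), add(SSSZ, mul(Z, Z))))
  step 4: add(S(add(SSZ, mul(Z, Z))), mul(add(add(Z, Z), add(SZ, Z)), add(SSSZ, mul(Z, Z))))
  step 5: S(add(add(SSZ, mul(Z, Z)), mul(add(add(Z, Z), add(SZ, Z)), add(SSSZ, mul(Z, Z)))))
  step 6: S(add(S(add(SZ, mul(Z, Z))), mul(add(add(Z, Z), add(SZ, Z)), add(SSSZ, mul(Z, Z)))))
  step 7: S(S(add(add(SZ, mul(Z, Z)), mul(add(add(Z, Z), add(SZ, Z)), add(SSSZ, mul(Z, Z))))))
  step 8: S(S(add(S(add(Z, mul(Z, Z))), mul(add(add(Z, Z), add(SZ, Z)), add(SSSZ, mul(Z, Z))))))
  step 9: S(S(S(add(add(Z, mul(Z, Z)), mul(add(add(Z, Z), add(SZ, Z)), add(SSSZ, mul(Z, Z)))))))
  step 10: S(S(S(add(mul(Z, Z), mul(add(add(Z, Z), add(SZ, Z)), add(SSSZ, mul(Z, Z)))))))
  step 11: S(S(S(add(Z, mul(add(add(Z, Z), add(SZ, Z)), add(SSSZ, mul(Z, Z)))))))
  step 12: S(S(S(mul(add(add(Z, Z), add(SZ, Z)), add(SSSZ, mul(Z, Z))))))
  step 13: S(S(S(mul(add(Z, add(SZ, Z)), add(SSSZ, mul(Z, Z))))))
  step 14: S(S(S(mul(add(SZ, Z), add(SSSZ, mul(Z, Z))))))
  step 15: S(S(S(mul(S(add(Z, Z)), add(SSSZ, mul(Z, Z))))))
  step 16: S(S(S(add(add(SSSZ, mul(Z, Z)), mul(add(Z, Z), add(SSSZ, mul(Z, Z)))))))
  step 17: S(S(S(add(S(add(SSZ, mul(Z, Z))), mul(add(Z, Z), add(SSSZ, mul(Z, Z)))))))
  step 18: S(S(S(S(add(add(SSZ, mul(Z, Z)), mul(add(Z, Z), add(SSSZ, mul(Z, Z))))))))
  step 19: S(S(S(S(add(S(add(SZ, mul(Z, Z))), mul(add(Z, Z), add(SSSZ, mul(Z, Z))))))))
  step 20: S(S(S(S(S(add(add(SZ, mul(Z, Z)), mul(add(Z, Z), add(SSSZ, mul(Z, Z)))))))))
  step 21: S(S(S(S(S(add(S(add(Z, mul(Z, Z))), mul(add(Z, Z), add(SSSZ, mul(Z, Z)))))))))
  step 22: S(S(S(S(S(S(add(add(Z, mul(Z, Z)), mul(add(Z, Z), add(SSSZ, mul(Z, Z))))))))))
  step 23: S(S(S(S(S(S(add(mul(Z, Z), mul(add(Z, Z), add(SSSZ, mul(Z, Z))))))))))
  step 24: S(S(S(S(S(S(add(Z, mul(add(Z, Z), add(SSSZ, mul(Z, Z))))))))))
  step 25: S(S(S(S(S(S(mul(add(Z, Z), add(SSSZ, mul(Z, Z)))))))))
  step 26: S(S(S(S(S(S(mul(Z, add(SSSZ, mul(Z, Z)))))))))
  step 27: S^6(Z)

Term B:
  start: mul(SZ, mul(add(SZ, SSZ), add(SSSZ, Z)))
  step 1: add(mul(add(SZ, SSZ), add(SSSZ, Z)), mul(Z, mul(add(SZ, SSZ), add(SSSZ, Z))))
  step 2: add(mul(S(add(Z, SSZ)), add(SSSZ, Z)), mul(Z, mul(add(SZ, SSZ), add(SSSZ, Z))))
  step 3: add(add(add(SSSZ, Z), mul(add(Z, SSZ), add(SSSZ, Z))), mul(Z, mul(add(SZ, SSZ), add(SSSZ, Z))))
  step 4: add(add(S(add(SSZ, Z)), mul(add(Z, SSZ), add(SSSZ, Z))), mul(Z, mul(add(SZ, SSZ), add(SSSZ, Z))))
  step 5: add(S(add(add(SSZ, Z), mul(add(Z, SSZ), add(SSSZ, Z)))), mul(Z, mul(add(SZ, SSZ), add(SSSZ, Z))))
  step 6: S(add(add(add(SSZ, Z), mul(add(Z, SSZ), add(SSSZ, Z))), mul(Z, mul(add(SZ, SSZ), add(SSSZ, Z)))))
  step 7: S(add(add(S(add(SZ, Z)), mul(add(Z, SSZ), add(SSSZ, Z))), mul(Z, mul(add(SZ, SSZ), add(SSSZ, Z)))))
  step 8: S(add(S(add(add(SZ, Z), mul(add(Z, SSZ), add(SSSZ, Z)))), mul(Z, mul(add(SZ, SSZ), add(SSSZ, Z)))))
  step 9: S(S(add(add(add(SZ, Z), mul(add(Z, SSZ), add(SSSZ, Z))), mul(Z, mul(add(SZ, SSZ), add(SSSZ, Z))))))
  step 10: S(S(add(add(S(add(Z, Z)), mul(add(Z, SSZ), add(SSSZ, Z))), mul(Z, mul(add(SZ, SSZ), add(SSSZ, Z))))))
  step 11: S(S(add(S(add(add(Z, Z), mul(add(Z, SSZ), add(SSSZ, Z)))), mul(Z, mul(add(SZ, SSZ), add(SSSZ, Z))))))
  step 12: S(S(S(add(add(add(Z, Z), mul(add(Z, SSZ), add(SSSZ, Z))), mul(Z, mul(add(SZ, SSZ), add(SSSZ, Z)))))))
  step 13: S(S(S(add(add(Z, mul(add(Z, SSZ), add(SSSZ, Z))), mul(Z, mul(add(SZ, SSZ), add(SSSZ, Z)))))))
  step 14: S(S(S(add(mul(add(Z, SSZ), add(SSSZ, Z)), mul(Z, mul(add(SZ, SSZ), add(SSSZ, Z)))))))
  step 15: S(S(S(add(mul(SSZ, add(SSSZ, Z)), mul(Z, mul(add(SZ, SSZ), add(SSSZ, Z)))))))
  step 16: S(S(S(add(add(add(SSSZ, Z), mul(SZ, add(SSSZ, Z))), mul(Z, mul(add(SZ, SSZ), add(SSSZ, Z)))))))
  step 17: S(S(S(add(add(S(add(SSZ, Z)), mul(SZ, add(SSSZ, Z))), mul(Z, mul(add(SZ, SSZ), add(SSSZ, Z)))))))
  step 18: S(S(S(add(S(add(add(SSZ, Z), mul(SZ, add(SSSZ, Z)))), mul(Z, mul(add(SZ, SSZ), add(SSSZ, Z)))))))
  step 19: S(S(S(S(add(add(add(SSZ, Z), mul(SZ, add(SSSZ, Z))), mul(Z, mul(add(SZ, SSZ), add(SSSZ, Z))))))))
  step 20: S(S(S(S(add(add(S(add(SZ, Z)), mul(SZ, add(SSSZ, Z))), mul(Z, mul(add(SZ, SSZ), add(SSSZ, Z))))))))
  step 21: S(S(S(S(add(S(add(add(SZ, Z), mul(SZ, add(SSSZ, Z)))), mul(Z, mul(add(SZ, SSZ), add(SSSZ, Z))))))))
  step 22: S(S(S(S(S(add(add(add(SZ, Z), mul(SZ, add(SSSZ, Z))), mul(Z, mul(add(SZ, SSZ), add(SSSZ, Z)))))))))
  step 23: S(S(S(S(S(add(add(S(add(Z, Z)), mul(SZ, add(SSSZ, Z))), mul(Z, mul(add(SZ, SSZ), add(SSSZ, Z)))))))))
  step 24: S(S(S(S(S(add(S(add(add(Z, Z), mul(SZ, add(SSSZ, Z)))), mul(Z, mul(add(SZ, SSZ), add(SSSZ, Z)))))))))
  step 25: S(S(S(S(S(S(add(add(add(Z, Z), mul(SZ, add(SSSZ, Z))), mul(Z, mul(add(SZ, SSZ), add(SSSZ, Z))))))))))
  step 26: S(S(S(S(S(S(add(add(Z, mul(SZ, add(SSSZ, Z))), mul(Z, mul(add(SZ, SSZ), add(SSSZ, Z))))))))))
  step 27: S(S(S(S(S(S(add(mul(SZ, add(SSSZ, Z)), mul(Z, mul(add(SZ, SSZ), add(SSSZ, Z))))))))))
  step 28: S(S(S(S(S(S(add(add(add(SSSZ, Z), mul(Z, add(SSSZ, Z))), mul(Z, mul(add(SZ, SSZ), add(SSSZ, Z))))))))))
  step 29: S(S(S(S(S(S(add(add(S(add(SSZ, Z)), mul(Z, add(SSSZ, Z))), mul(Z, mul(add(SZ, SSZ), add(SSSZ, Z))))))))))
  step 30: S(S(S(S(S(S(add(S(add(add(SSZ, Z), mul(Z, add(SSSZ, Z)))), mul(Z, mul(add(SZ, SSZ), add(SSSZ, Z))))))))))
  step 31: S(S(S(S(S(S(S(add(add(add(SSZ, Z), mul(Z, add(SSSZ, Z))), mul(Z, mul(add(SZ, SSZ), add(SSSZ, Z)))))))))))
  step 32: S(S(S(S(S(S(S(add(add(S(add(SZ, Z)), mul(Z, add(SSSZ, Z))), mul(Z, mul(add(SZ, SSZ), add(SSSZ, Z)))))))))))
  step 33: S(S(S(S(S(S(S(add(S(add(add(SZ, Z), mul(Z, add(SSSZ, Z)))), mul(Z, mul(add(SZ, SSZ), add(SSSZ, Z)))))))))))
  step 34: S(S(S(S(S(S(S(S(add(add(add(SZ, Z), mul(Z, add(SSSZ, Z))), mul(Z, mul(add(SZ, SSZ), add(SSSZ, Z))))))))))))
  step 35: S(S(S(S(S(S(S(S(add(add(S(add(Z, Z)), mul(Z, add(SSSZ, Z))), mul(Z, mul(add(SZ, SSZ), add(SSSZ, Z))))))))))))
  step 36: S(S(S(S(S(S(S(S(add(S(add(add(Z, Z), mul(Z, add(SSSZ, Z)))), mul(Z, mul(add(SZ, SSZ), add(SSSZ, Z))))))))))))
  step 37: S(S(S(S(S(S(S(S(S(add(add(add(Z, Z), mul(Z, add(SSSZ, Z))), mul(Z, mul(add(SZ, SSZ), add(SSSZ, Z)))))))))))))
  step 38: S(S(S(S(S(S(S(S(S(add(add(Z, mul(Z, add(SSSZ, Z))), mul(Z, mul(add(SZ, SSZ), add(SSSZ, Z)))))))))))))
  step 39: S(S(S(S(S(S(S(S(S(add(mul(Z, add(SSSZ, Z)), mul(Z, mul(add(SZ, SSZ), add(SSSZ, Z)))))))))))))
  step 40: S(S(S(S(S(S(S(S(S(add(Z, mul(Z, mul(add(SZ, SSZ), add(SSSZ, Z)))))))))))))
  step 41: S(S(S(S(S(S(S(S(S(mul(Z, mul(add(SZ, SSZ), add(SSSZ, Z))))))))))))
  step 42: S^9(Z)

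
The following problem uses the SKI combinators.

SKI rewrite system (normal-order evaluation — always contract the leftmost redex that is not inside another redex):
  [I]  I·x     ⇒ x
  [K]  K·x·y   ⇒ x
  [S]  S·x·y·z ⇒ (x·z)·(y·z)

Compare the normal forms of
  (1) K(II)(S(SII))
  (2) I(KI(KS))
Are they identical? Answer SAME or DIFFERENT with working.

Answer: SAME — A ⇓ I, B ⇓ I

Derivation:
Term A:
  start: K(II)(S(SII))
  →1  II
  →2  I

Term B:
  start: I(KI(KS))
  →1  KI(KS)
  →2  I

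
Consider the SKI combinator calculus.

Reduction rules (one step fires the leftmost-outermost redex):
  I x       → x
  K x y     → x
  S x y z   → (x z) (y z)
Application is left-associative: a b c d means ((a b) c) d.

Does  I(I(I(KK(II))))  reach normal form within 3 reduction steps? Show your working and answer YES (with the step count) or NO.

Answer: NO — after 3 steps the term is KK(II), not yet normal

Reduction:
  start: I(I(I(KK(II))))
  step 1: I(I(KK(II)))
  step 2: I(KK(II))
  step 3: KK(II)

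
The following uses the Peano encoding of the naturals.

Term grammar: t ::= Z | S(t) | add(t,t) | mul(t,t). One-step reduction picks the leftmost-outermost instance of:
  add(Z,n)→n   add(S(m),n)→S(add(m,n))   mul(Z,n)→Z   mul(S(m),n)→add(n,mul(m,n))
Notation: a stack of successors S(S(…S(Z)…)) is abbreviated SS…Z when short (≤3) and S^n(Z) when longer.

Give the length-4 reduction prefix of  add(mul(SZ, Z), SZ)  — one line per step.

  start: add(mul(SZ, Z), SZ)
  [1] add(add(Z, mul(Z, Z)), SZ)
  [2] add(mul(Z, Z), SZ)
  [3] add(Z, SZ)
  [4] SZ

Answer: after 4 steps: SZ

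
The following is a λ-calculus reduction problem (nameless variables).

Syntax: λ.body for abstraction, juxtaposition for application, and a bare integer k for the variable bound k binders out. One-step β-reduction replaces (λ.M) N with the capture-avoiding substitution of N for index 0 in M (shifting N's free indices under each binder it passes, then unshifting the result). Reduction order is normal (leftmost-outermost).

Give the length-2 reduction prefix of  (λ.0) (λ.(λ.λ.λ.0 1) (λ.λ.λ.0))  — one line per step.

Answer: after 2 steps: λ.λ.λ.0 1

Reduction:
  start: (λ.0) (λ.(λ.λ.λ.0 1) (λ.λ.λ.0))
  [1] λ.(λ.λ.λ.0 1) (λ.λ.λ.0)
  [2] λ.λ.λ.0 1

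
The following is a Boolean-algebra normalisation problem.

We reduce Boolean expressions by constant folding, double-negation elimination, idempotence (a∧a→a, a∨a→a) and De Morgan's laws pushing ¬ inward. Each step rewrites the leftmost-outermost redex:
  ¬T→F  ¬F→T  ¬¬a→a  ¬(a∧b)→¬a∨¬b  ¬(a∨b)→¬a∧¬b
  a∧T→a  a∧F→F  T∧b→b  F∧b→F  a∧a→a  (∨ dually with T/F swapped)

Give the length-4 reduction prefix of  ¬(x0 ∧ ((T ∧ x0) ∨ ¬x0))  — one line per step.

Answer: after 4 steps: ¬x0 ∨ ((F ∨ ¬x0) ∧ ¬¬x0)

Derivation:
  start: ¬(x0 ∧ ((T ∧ x0) ∨ ¬x0))
  step 1: ¬x0 ∨ ¬((T ∧ x0) ∨ ¬x0)
  step 2: ¬x0 ∨ (¬(T ∧ x0) ∧ ¬¬x0)
  step 3: ¬x0 ∨ ((¬T ∨ ¬x0) ∧ ¬¬x0)
  step 4: ¬x0 ∨ ((F ∨ ¬x0) ∧ ¬¬x0)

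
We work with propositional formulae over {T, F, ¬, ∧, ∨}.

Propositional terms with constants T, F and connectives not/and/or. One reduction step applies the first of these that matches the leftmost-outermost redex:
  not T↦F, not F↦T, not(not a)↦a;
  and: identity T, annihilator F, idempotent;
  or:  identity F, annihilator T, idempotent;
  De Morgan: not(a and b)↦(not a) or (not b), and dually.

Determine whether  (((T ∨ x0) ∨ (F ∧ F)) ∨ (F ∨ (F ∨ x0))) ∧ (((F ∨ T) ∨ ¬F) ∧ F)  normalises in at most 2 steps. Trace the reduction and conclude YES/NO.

Answer: NO — after 2 steps the term is (T ∨ (F ∨ (F ∨ x0))) ∧ (((F ∨ T) ∨ ¬F) ∧ F), not yet normal

Derivation:
  start: (((T ∨ x0) ∨ (F ∧ F)) ∨ (F ∨ (F ∨ x0))) ∧ (((F ∨ T) ∨ ¬F) ∧ F)
  →1  ((T ∨ (F ∧ F)) ∨ (F ∨ (F ∨ x0))) ∧ (((F ∨ T) ∨ ¬F) ∧ F)
  →2  (T ∨ (F ∨ (F ∨ x0))) ∧ (((F ∨ T) ∨ ¬F) ∧ F)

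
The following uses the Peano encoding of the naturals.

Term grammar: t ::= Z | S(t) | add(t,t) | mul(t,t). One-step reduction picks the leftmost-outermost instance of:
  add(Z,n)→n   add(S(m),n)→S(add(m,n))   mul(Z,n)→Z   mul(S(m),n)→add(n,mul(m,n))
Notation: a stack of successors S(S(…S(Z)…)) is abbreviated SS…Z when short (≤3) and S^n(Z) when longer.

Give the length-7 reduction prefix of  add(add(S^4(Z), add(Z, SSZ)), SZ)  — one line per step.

  start: add(add(S^4(Z), add(Z, SSZ)), SZ)
  [1] add(S(add(SSSZ, add(Z, SSZ))), SZ)
  [2] S(add(add(SSSZ, add(Z, SSZ)), SZ))
  [3] S(add(S(add(SSZ, add(Z, SSZ))), SZ))
  [4] S(S(add(add(SSZ, add(Z, SSZ)), SZ)))
  [5] S(S(add(S(add(SZ, add(Z, SSZ))), SZ)))
  [6] S(S(S(add(add(SZ, add(Z, SSZ)), SZ))))
  [7] S(S(S(add(S(add(Z, add(Z, SSZ))), SZ))))

Answer: after 7 steps: S(S(S(add(S(add(Z, add(Z, SSZ))), SZ))))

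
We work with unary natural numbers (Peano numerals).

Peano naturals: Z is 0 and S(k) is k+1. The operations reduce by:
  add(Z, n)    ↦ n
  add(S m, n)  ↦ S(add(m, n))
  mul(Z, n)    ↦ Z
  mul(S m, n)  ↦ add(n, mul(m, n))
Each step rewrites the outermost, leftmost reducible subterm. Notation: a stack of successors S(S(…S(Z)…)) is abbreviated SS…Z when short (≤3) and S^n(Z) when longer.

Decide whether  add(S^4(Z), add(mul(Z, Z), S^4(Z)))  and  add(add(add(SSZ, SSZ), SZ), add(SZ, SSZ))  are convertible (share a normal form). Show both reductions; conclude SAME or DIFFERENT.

Term A:
  start: add(S^4(Z), add(mul(Z, Z), S^4(Z)))
  step 1: S(add(SSSZ, add(mul(Z, Z), S^4(Z))))
  step 2: S(S(add(SSZ, add(mul(Z, Z), S^4(Z)))))
  step 3: S(S(S(add(SZ, add(mul(Z, Z), S^4(Z))))))
  step 4: S(S(S(S(add(Z, add(mul(Z, Z), S^4(Z)))))))
  step 5: S(S(S(S(add(mul(Z, Z), S^4(Z))))))
  step 6: S(S(S(S(add(Z, S^4(Z))))))
  step 7: S^8(Z)

Term B:
  start: add(add(add(SSZ, SSZ), SZ), add(SZ, SSZ))
  step 1: add(add(S(add(SZ, SSZ)), SZ), add(SZ, SSZ))
  step 2: add(S(add(add(SZ, SSZ), SZ)), add(SZ, SSZ))
  step 3: S(add(add(add(SZ, SSZ), SZ), add(SZ, SSZ)))
  step 4: S(add(add(S(add(Z, SSZ)), SZ), add(SZ, SSZ)))
  step 5: S(add(S(add(add(Z, SSZ), SZ)), add(SZ, SSZ)))
  step 6: S(S(add(add(add(Z, SSZ), SZ), add(SZ, SSZ))))
  step 7: S(S(add(add(SSZ, SZ), add(SZ, SSZ))))
  step 8: S(S(add(S(add(SZ, SZ)), add(SZ, SSZ))))
  step 9: S(S(S(add(add(SZ, SZ), add(SZ, SSZ)))))
  step 10: S(S(S(add(S(add(Z, SZ)), add(SZ, SSZ)))))
  step 11: S(S(S(S(add(add(Z, SZ), add(SZ, SSZ))))))
  step 12: S(S(S(S(add(SZ, add(SZ, SSZ))))))
  step 13: S(S(S(S(S(add(Z, add(SZ, SSZ)))))))
  step 14: S(S(S(S(S(add(SZ, SSZ))))))
  step 15: S(S(S(S(S(S(add(Z, SSZ)))))))
  step 16: S^8(Z)

Answer: SAME — A ⇓ S^8(Z), B ⇓ S^8(Z)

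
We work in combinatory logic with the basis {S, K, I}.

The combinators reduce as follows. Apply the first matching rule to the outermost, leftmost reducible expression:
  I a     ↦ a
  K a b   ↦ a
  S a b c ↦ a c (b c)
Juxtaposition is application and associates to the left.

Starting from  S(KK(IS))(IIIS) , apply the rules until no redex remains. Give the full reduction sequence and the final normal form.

Answer: normal form = SKS  (in 4 steps)

Derivation:
  start: S(KK(IS))(IIIS)
  step 1: SK(IIIS)
  step 2: SK(IIS)
  step 3: SK(IS)
  step 4: SKS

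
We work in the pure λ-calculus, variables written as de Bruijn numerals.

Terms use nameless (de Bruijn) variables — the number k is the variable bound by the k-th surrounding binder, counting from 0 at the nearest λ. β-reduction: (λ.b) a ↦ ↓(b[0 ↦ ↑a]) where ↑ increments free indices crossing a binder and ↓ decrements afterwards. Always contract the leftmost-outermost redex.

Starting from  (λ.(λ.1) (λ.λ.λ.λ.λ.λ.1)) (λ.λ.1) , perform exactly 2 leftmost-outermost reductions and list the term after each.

Answer: after 2 steps: λ.λ.1

Reduction:
  start: (λ.(λ.1) (λ.λ.λ.λ.λ.λ.1)) (λ.λ.1)
  [1] (λ.λ.λ.1) (λ.λ.λ.λ.λ.λ.1)
  [2] λ.λ.1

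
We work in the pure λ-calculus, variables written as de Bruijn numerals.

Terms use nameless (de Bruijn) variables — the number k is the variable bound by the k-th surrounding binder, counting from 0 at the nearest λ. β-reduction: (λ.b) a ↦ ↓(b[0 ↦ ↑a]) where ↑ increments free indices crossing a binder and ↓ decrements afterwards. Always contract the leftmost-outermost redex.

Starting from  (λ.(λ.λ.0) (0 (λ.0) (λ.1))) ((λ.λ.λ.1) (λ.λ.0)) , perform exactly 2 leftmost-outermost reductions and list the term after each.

Answer: after 2 steps: λ.0

Reduction:
  start: (λ.(λ.λ.0) (0 (λ.0) (λ.1))) ((λ.λ.λ.1) (λ.λ.0))
  [1] (λ.λ.0) ((λ.λ.λ.1) (λ.λ.0) (λ.0) (λ.(λ.λ.λ.1) (λ.λ.0)))
  [2] λ.0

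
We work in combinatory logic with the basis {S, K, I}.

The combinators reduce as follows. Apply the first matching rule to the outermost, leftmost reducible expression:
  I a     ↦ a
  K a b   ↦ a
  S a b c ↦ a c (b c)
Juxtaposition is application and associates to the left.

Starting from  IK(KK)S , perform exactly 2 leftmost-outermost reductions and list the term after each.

  start: IK(KK)S
  [1] K(KK)S
  [2] KK

Answer: after 2 steps: KK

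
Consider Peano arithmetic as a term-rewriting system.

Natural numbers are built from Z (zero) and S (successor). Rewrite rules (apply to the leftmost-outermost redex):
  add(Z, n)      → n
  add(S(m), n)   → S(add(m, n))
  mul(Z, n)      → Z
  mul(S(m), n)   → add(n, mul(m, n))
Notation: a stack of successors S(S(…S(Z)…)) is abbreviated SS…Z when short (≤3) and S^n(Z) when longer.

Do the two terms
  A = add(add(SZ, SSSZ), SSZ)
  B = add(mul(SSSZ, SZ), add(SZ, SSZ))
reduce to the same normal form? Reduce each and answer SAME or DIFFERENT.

Answer: SAME — A ⇓ S^6(Z), B ⇓ S^6(Z)

Derivation:
Term A:
  start: add(add(SZ, SSSZ), SSZ)
  step 1: add(S(add(Z, SSSZ)), SSZ)
  step 2: S(add(add(Z, SSSZ), SSZ))
  step 3: S(add(SSSZ, SSZ))
  step 4: S(S(add(SSZ, SSZ)))
  step 5: S(S(S(add(SZ, SSZ))))
  step 6: S(S(S(S(add(Z, SSZ)))))
  step 7: S^6(Z)

Term B:
  start: add(mul(SSSZ, SZ), add(SZ, SSZ))
  step 1: add(add(SZ, mul(SSZ, SZ)), add(SZ, SSZ))
  step 2: add(S(add(Z, mul(SSZ, SZ))), add(SZ, SSZ))
  step 3: S(add(add(Z, mul(SSZ, SZ)), add(SZ, SSZ)))
  step 4: S(add(mul(SSZ, SZ), add(SZ, SSZ)))
  step 5: S(add(add(SZ, mul(SZ, SZ)), add(SZ, SSZ)))
  step 6: S(add(S(add(Z, mul(SZ, SZ))), add(SZ, SSZ)))
  step 7: S(S(add(add(Z, mul(SZ, SZ)), add(SZ, SSZ))))
  step 8: S(S(add(mul(SZ, SZ), add(SZ, SSZ))))
  step 9: S(S(add(add(SZ, mul(Z, SZ)), add(SZ, SSZ))))
  step 10: S(S(add(S(add(Z, mul(Z, SZ))), add(SZ, SSZ))))
  step 11: S(S(S(add(add(Z, mul(Z, SZ)), add(SZ, SSZ)))))
  step 12: S(S(S(add(mul(Z, SZ), add(SZ, SSZ)))))
  step 13: S(S(S(add(Z, add(SZ, SSZ)))))
  step 14: S(S(S(add(SZ, SSZ))))
  step 15: S(S(S(S(add(Z, SSZ)))))
  step 16: S^6(Z)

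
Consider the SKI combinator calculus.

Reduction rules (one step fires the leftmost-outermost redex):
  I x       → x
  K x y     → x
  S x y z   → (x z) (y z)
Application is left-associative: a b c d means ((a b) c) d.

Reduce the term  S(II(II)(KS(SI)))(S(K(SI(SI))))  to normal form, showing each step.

Answer: normal form = SS(S(K(SI(SI))))  (in 5 steps)

Derivation:
  start: S(II(II)(KS(SI)))(S(K(SI(SI))))
  →1  S(I(II)(KS(SI)))(S(K(SI(SI))))
  →2  S(II(KS(SI)))(S(K(SI(SI))))
  →3  S(I(KS(SI)))(S(K(SI(SI))))
  →4  S(KS(SI))(S(K(SI(SI))))
  →5  SS(S(K(SI(SI))))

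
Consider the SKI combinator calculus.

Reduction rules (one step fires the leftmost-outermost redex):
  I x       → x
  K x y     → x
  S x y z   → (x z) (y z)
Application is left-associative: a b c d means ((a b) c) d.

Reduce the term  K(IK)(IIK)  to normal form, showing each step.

  start: K(IK)(IIK)
  [1] IK
  [2] K

Answer: normal form = K  (in 2 steps)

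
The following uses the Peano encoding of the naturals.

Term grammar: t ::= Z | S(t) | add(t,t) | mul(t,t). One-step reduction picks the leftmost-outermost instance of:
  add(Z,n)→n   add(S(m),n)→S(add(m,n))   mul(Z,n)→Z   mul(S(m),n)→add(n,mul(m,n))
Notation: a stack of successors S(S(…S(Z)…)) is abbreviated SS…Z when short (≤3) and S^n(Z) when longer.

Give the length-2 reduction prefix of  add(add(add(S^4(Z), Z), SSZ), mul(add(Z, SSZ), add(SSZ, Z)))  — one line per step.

Answer: after 2 steps: add(S(add(add(SSSZ, Z), SSZ)), mul(add(Z, SSZ), add(SSZ, Z)))

Working:
  start: add(add(add(S^4(Z), Z), SSZ), mul(add(Z, SSZ), add(SSZ, Z)))
  step 1: add(add(S(add(SSSZ, Z)), SSZ), mul(add(Z, SSZ), add(SSZ, Z)))
  step 2: add(S(add(add(SSSZ, Z), SSZ)), mul(add(Z, SSZ), add(SSZ, Z)))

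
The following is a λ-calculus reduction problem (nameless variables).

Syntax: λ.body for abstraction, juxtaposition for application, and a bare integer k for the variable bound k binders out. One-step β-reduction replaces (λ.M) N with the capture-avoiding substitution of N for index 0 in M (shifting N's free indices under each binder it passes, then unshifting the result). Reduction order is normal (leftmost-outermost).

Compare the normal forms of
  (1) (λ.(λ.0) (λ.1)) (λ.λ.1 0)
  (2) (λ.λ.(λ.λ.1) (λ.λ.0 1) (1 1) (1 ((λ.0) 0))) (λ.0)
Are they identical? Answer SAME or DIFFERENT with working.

Answer: DIFFERENT — A ⇓ λ.λ.λ.1 0, B ⇓ λ.λ.0 1

Derivation:
Term A:
  start: (λ.(λ.0) (λ.1)) (λ.λ.1 0)
  →1  (λ.0) (λ.λ.λ.1 0)
  →2  λ.λ.λ.1 0

Term B:
  start: (λ.λ.(λ.λ.1) (λ.λ.0 1) (1 1) (1 ((λ.0) 0))) (λ.0)
  →1  λ.(λ.λ.1) (λ.λ.0 1) ((λ.0) (λ.0)) ((λ.0) ((λ.0) 0))
  →2  λ.(λ.λ.λ.0 1) ((λ.0) (λ.0)) ((λ.0) ((λ.0) 0))
  →3  λ.(λ.λ.0 1) ((λ.0) ((λ.0) 0))
  →4  λ.λ.0 ((λ.0) ((λ.0) 1))
  →5  λ.λ.0 ((λ.0) 1)
  →6  λ.λ.0 1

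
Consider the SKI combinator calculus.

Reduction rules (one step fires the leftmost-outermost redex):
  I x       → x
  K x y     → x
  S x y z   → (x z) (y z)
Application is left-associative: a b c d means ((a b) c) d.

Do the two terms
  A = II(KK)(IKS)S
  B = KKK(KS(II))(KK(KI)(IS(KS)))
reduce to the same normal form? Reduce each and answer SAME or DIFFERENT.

Answer: DIFFERENT — A ⇓ KS, B ⇓ S

Reduction:
Term A:
  start: II(KK)(IKS)S
  →1  I(KK)(IKS)S
  →2  KK(IKS)S
  →3  KS

Term B:
  start: KKK(KS(II))(KK(KI)(IS(KS)))
  →1  K(KS(II))(KK(KI)(IS(KS)))
  →2  KS(II)
  →3  S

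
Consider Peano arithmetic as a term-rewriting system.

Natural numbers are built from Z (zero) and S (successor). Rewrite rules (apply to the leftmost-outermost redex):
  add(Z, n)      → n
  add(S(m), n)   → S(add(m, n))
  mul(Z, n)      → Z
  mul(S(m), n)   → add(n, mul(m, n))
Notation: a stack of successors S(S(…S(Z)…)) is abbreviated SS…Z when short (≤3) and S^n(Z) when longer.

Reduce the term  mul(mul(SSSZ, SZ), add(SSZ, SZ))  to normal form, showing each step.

  start: mul(mul(SSSZ, SZ), add(SSZ, SZ))
  →1  mul(add(SZ, mul(SSZ, SZ)), add(SSZ, SZ))
  →2  mul(S(add(Z, mul(SSZ, SZ))), add(SSZ, SZ))
  →3  add(add(SSZ, SZ), mul(add(Z, mul(SSZ, SZ)), add(SSZ, SZ)))
  →4  add(S(add(SZ, SZ)), mul(add(Z, mul(SSZ, SZ)), add(SSZ, SZ)))
  →5  S(add(add(SZ, SZ), mul(add(Z, mul(SSZ, SZ)), add(SSZ, SZ))))
  →6  S(add(S(add(Z, SZ)), mul(add(Z, mul(SSZ, SZ)), add(SSZ, SZ))))
  →7  S(S(add(add(Z, SZ), mul(add(Z, mul(SSZ, SZ)), add(SSZ, SZ)))))
  →8  S(S(add(SZ, mul(add(Z, mul(SSZ, SZ)), add(SSZ, SZ)))))
  →9  S(S(S(add(Z, mul(add(Z, mul(SSZ, SZ)), add(SSZ, SZ))))))
  →10  S(S(S(mul(add(Z, mul(SSZ, SZ)), add(SSZ, SZ)))))
  →11  S(S(S(mul(mul(SSZ, SZ), add(SSZ, SZ)))))
  →12  S(S(S(mul(add(SZ, mul(SZ, SZ)), add(SSZ, SZ)))))
  →13  S(S(S(mul(S(add(Z, mul(SZ, SZ))), add(SSZ, SZ)))))
  →14  S(S(S(add(add(SSZ, SZ), mul(add(Z, mul(SZ, SZ)), add(SSZ, SZ))))))
  →15  S(S(S(add(S(add(SZ, SZ)), mul(add(Z, mul(SZ, SZ)), add(SSZ, SZ))))))
  →16  S(S(S(S(add(add(SZ, SZ), mul(add(Z, mul(SZ, SZ)), add(SSZ, SZ)))))))
  →17  S(S(S(S(add(S(add(Z, SZ)), mul(add(Z, mul(SZ, SZ)), add(SSZ, SZ)))))))
  →18  S(S(S(S(S(add(add(Z, SZ), mul(add(Z, mul(SZ, SZ)), add(SSZ, SZ))))))))
  →19  S(S(S(S(S(add(SZ, mul(add(Z, mul(SZ, SZ)), add(SSZ, SZ))))))))
  →20  S(S(S(S(S(S(add(Z, mul(add(Z, mul(SZ, SZ)), add(SSZ, SZ)))))))))
  →21  S(S(S(S(S(S(mul(add(Z, mul(SZ, SZ)), add(SSZ, SZ))))))))
  →22  S(S(S(S(S(S(mul(mul(SZ, SZ), add(SSZ, SZ))))))))
  →23  S(S(S(S(S(S(mul(add(SZ, mul(Z, SZ)), add(SSZ, SZ))))))))
  →24  S(S(S(S(S(S(mul(S(add(Z, mul(Z, SZ))), add(SSZ, SZ))))))))
  →25  S(S(S(S(S(S(add(add(SSZ, SZ), mul(add(Z, mul(Z, SZ)), add(SSZ, SZ)))))))))
  →26  S(S(S(S(S(S(add(S(add(SZ, SZ)), mul(add(Z, mul(Z, SZ)), add(SSZ, SZ)))))))))
  →27  S(S(S(S(S(S(S(add(add(SZ, SZ), mul(add(Z, mul(Z, SZ)), add(SSZ, SZ))))))))))
  →28  S(S(S(S(S(S(S(add(S(add(Z, SZ)), mul(add(Z, mul(Z, SZ)), add(SSZ, SZ))))))))))
  →29  S(S(S(S(S(S(S(S(add(add(Z, SZ), mul(add(Z, mul(Z, SZ)), add(SSZ, SZ)))))))))))
  →30  S(S(S(S(S(S(S(S(add(SZ, mul(add(Z, mul(Z, SZ)), add(SSZ, SZ)))))))))))
  →31  S(S(S(S(S(S(S(S(S(add(Z, mul(add(Z, mul(Z, SZ)), add(SSZ, SZ))))))))))))
  →32  S(S(S(S(S(S(S(S(S(mul(add(Z, mul(Z, SZ)), add(SSZ, SZ)))))))))))
  →33  S(S(S(S(S(S(S(S(S(mul(mul(Z, SZ), add(SSZ, SZ)))))))))))
  →34  S(S(S(S(S(S(S(S(S(mul(Z, add(SSZ, SZ)))))))))))
  →35  S^9(Z)

Answer: normal form = S^9(Z)  (in 35 steps)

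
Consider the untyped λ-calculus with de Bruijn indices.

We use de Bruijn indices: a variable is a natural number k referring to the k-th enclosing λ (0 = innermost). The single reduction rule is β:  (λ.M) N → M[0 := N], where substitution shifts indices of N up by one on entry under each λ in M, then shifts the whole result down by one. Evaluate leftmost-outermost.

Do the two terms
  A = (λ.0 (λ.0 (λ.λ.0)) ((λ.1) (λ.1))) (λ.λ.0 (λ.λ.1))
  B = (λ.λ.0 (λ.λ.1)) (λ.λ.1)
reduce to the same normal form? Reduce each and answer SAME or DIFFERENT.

Term A:
  start: (λ.0 (λ.0 (λ.λ.0)) ((λ.1) (λ.1))) (λ.λ.0 (λ.λ.1))
  step 1: (λ.λ.0 (λ.λ.1)) (λ.0 (λ.λ.0)) ((λ.λ.λ.0 (λ.λ.1)) (λ.λ.λ.0 (λ.λ.1)))
  step 2: (λ.0 (λ.λ.1)) ((λ.λ.λ.0 (λ.λ.1)) (λ.λ.λ.0 (λ.λ.1)))
  step 3: (λ.λ.λ.0 (λ.λ.1)) (λ.λ.λ.0 (λ.λ.1)) (λ.λ.1)
  step 4: (λ.λ.0 (λ.λ.1)) (λ.λ.1)
  step 5: λ.0 (λ.λ.1)

Term B:
  start: (λ.λ.0 (λ.λ.1)) (λ.λ.1)
  step 1: λ.0 (λ.λ.1)

Answer: SAME — A ⇓ λ.0 (λ.λ.1), B ⇓ λ.0 (λ.λ.1)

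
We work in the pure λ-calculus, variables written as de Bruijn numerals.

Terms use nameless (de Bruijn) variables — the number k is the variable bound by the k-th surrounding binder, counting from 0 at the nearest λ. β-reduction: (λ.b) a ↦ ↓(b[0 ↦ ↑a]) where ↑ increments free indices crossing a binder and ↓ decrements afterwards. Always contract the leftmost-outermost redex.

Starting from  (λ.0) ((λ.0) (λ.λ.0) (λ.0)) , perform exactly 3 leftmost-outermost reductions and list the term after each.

Answer: after 3 steps: λ.0

Derivation:
  start: (λ.0) ((λ.0) (λ.λ.0) (λ.0))
  step 1: (λ.0) (λ.λ.0) (λ.0)
  step 2: (λ.λ.0) (λ.0)
  step 3: λ.0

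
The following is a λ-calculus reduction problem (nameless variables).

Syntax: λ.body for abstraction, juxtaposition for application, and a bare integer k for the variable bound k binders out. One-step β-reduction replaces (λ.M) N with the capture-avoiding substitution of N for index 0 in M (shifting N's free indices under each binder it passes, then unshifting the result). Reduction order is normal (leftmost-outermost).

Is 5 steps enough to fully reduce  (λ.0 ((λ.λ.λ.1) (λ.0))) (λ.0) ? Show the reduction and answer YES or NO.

Answer: YES — reaches normal form λ.λ.1 in 3 ≤ 5 steps

Working:
  start: (λ.0 ((λ.λ.λ.1) (λ.0))) (λ.0)
  step 1: (λ.0) ((λ.λ.λ.1) (λ.0))
  step 2: (λ.λ.λ.1) (λ.0)
  step 3: λ.λ.1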